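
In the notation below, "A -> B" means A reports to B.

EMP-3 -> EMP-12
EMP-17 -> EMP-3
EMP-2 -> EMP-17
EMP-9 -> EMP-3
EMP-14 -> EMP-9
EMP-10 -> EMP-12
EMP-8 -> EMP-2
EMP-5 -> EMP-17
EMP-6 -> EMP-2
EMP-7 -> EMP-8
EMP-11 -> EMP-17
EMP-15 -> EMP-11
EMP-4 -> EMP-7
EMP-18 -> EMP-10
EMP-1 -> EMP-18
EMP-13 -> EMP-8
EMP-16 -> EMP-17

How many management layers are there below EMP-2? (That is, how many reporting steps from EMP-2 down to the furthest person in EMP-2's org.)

3

The longest chain under EMP-2 runs EMP-2 → EMP-8 → EMP-7 → EMP-4, which is 3 levels below EMP-2.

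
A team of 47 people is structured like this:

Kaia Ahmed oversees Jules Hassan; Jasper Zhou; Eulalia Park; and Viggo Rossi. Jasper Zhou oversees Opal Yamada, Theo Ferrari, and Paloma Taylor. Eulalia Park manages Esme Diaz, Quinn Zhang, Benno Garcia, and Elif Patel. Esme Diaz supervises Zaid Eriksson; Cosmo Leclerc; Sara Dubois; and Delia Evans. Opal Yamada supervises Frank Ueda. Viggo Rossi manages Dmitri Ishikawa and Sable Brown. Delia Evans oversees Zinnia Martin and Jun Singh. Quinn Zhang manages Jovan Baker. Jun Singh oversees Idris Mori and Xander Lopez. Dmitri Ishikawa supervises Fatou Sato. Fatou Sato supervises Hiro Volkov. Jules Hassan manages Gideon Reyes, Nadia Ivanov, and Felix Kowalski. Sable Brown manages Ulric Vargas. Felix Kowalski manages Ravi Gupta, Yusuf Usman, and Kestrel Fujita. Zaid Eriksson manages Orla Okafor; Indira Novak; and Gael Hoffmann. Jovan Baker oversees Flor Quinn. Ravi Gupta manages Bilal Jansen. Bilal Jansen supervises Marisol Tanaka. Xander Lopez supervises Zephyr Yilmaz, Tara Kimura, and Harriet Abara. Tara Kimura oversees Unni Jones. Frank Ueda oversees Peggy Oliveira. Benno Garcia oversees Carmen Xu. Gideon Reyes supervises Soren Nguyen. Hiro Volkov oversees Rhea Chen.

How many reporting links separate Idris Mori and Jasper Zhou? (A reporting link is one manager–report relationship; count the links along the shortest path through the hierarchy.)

6

Idris Mori is 5 levels below Kaia Ahmed, and Jasper Zhou is 1 level below Kaia Ahmed (their lowest common manager). The shortest path runs up from Idris Mori to Kaia Ahmed and back down to Jasper Zhou: 5 + 1 = 6 links.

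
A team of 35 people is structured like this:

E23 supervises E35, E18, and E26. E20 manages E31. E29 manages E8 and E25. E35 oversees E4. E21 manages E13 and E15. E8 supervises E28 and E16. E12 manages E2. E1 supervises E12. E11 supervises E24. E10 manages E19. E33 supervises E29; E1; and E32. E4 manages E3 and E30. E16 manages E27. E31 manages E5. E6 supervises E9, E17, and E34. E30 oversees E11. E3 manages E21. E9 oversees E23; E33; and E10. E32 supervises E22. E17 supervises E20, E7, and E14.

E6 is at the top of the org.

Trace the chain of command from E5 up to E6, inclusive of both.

E5 -> E31 -> E20 -> E17 -> E6

E5 reports to E31. E31 reports to E20. E20 reports to E17. E17 reports to E6. E6 is at the top.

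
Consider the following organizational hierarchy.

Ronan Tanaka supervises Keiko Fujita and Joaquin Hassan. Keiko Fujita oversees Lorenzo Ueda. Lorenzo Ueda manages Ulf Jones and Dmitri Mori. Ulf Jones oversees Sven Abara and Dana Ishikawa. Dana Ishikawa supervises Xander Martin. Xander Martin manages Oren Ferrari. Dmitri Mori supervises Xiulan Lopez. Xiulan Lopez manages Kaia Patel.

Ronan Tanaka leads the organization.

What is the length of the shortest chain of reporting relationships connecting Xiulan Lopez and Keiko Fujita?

Xiulan Lopez is in Keiko Fujita's organization: the chain from Xiulan Lopez up to Keiko Fujita is Xiulan Lopez → Dmitri Mori → Lorenzo Ueda → Keiko Fujita, which is 3 links.

3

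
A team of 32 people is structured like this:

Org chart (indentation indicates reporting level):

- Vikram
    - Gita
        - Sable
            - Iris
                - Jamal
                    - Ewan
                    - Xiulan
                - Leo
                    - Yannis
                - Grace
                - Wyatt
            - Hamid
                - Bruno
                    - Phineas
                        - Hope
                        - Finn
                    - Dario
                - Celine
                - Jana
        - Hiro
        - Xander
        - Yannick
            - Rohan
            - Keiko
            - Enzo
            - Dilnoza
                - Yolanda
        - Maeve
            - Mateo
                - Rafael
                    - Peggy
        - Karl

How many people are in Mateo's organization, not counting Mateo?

Mateo directly manages Rafael. Under Rafael: Peggy (1). That's 2 in total.

2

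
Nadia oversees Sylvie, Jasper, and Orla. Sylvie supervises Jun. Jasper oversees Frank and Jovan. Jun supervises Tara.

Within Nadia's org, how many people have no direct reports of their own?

4

The people in Nadia's organization with no one reporting to them are Orla, Jovan, Frank, Tara. That is 4.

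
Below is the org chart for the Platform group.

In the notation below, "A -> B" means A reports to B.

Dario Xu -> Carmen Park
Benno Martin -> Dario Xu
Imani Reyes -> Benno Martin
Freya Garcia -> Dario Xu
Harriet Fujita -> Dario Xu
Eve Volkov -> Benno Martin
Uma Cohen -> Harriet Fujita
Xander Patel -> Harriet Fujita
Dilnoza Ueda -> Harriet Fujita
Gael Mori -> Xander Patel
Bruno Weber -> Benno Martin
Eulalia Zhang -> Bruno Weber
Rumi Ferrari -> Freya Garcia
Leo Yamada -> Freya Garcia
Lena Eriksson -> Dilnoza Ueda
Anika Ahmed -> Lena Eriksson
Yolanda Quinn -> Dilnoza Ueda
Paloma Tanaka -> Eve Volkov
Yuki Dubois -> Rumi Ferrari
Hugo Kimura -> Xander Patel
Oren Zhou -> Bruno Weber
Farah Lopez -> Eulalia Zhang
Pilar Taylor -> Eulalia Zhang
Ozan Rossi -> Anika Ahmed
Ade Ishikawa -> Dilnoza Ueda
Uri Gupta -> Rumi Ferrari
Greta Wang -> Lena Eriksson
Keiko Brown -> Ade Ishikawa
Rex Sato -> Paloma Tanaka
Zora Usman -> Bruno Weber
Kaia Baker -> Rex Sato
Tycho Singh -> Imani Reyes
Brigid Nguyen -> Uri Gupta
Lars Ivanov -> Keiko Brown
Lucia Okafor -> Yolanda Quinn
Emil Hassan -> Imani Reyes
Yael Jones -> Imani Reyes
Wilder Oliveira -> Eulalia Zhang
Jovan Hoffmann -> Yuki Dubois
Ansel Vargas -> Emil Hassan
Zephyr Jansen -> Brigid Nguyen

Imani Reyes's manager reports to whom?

Imani Reyes reports to Benno Martin, and Benno Martin reports to Dario Xu. So Imani Reyes's skip-level manager is Dario Xu.

Dario Xu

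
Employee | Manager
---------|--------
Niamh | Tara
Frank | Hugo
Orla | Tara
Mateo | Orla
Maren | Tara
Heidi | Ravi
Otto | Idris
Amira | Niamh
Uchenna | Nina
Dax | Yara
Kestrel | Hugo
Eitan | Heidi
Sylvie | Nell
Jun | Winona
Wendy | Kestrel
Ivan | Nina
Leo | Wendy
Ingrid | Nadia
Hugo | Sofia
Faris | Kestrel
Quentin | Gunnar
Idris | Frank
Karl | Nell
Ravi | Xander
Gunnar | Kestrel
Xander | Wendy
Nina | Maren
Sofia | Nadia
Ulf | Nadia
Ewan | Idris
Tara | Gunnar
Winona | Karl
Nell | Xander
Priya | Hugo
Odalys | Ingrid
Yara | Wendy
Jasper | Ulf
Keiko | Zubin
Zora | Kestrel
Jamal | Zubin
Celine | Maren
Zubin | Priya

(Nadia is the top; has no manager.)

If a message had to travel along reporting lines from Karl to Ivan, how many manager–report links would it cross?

Karl is 4 levels below Kestrel, and Ivan is 5 levels below Kestrel (their lowest common manager). The shortest path runs up from Karl to Kestrel and back down to Ivan: 4 + 5 = 9 links.

9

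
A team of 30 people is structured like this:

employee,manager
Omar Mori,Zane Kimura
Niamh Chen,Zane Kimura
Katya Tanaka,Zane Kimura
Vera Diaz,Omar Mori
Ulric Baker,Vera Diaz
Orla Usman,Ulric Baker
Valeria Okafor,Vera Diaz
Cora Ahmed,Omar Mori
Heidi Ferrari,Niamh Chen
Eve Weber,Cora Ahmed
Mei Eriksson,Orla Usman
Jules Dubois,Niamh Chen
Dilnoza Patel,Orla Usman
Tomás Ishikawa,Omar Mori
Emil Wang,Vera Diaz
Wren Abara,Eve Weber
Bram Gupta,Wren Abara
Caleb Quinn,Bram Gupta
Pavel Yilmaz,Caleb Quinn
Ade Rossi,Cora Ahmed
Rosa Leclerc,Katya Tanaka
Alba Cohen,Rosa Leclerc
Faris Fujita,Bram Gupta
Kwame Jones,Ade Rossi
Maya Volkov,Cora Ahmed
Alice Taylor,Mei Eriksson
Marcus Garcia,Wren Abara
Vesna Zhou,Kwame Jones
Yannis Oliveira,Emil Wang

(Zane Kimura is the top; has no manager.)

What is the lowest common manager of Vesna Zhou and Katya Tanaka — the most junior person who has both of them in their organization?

Zane Kimura

Vesna Zhou's chain of managers is Kwame Jones, Ade Rossi, Cora Ahmed, Omar Mori, Zane Kimura. Katya Tanaka's chain of managers is Zane Kimura. The first manager that appears in both chains is Zane Kimura.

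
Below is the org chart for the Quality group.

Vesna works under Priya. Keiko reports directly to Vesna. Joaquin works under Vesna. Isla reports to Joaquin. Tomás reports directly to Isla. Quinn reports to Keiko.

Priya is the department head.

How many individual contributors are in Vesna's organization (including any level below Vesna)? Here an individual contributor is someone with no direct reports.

The people in Vesna's organization with no one reporting to them are Tomás, Quinn. That is 2.

2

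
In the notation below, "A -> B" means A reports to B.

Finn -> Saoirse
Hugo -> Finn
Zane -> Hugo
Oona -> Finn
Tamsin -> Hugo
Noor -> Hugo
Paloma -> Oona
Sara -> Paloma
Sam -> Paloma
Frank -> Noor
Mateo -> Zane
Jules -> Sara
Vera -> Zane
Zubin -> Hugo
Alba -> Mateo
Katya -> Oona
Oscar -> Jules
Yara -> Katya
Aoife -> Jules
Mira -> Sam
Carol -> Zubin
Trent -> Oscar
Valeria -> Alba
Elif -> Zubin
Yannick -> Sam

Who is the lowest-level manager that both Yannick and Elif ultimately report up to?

Yannick's chain of managers is Sam, Paloma, Oona, Finn, Saoirse. Elif's chain of managers is Zubin, Hugo, Finn, Saoirse. The first manager that appears in both chains is Finn.

Finn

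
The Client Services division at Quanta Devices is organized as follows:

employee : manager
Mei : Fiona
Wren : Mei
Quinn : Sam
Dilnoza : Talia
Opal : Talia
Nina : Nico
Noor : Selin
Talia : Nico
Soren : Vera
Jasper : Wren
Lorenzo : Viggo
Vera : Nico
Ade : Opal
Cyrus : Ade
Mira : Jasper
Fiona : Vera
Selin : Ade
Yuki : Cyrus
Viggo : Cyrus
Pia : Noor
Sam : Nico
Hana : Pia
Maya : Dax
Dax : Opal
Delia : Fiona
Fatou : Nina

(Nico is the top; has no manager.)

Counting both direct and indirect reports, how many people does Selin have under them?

3

Selin directly manages Noor. Under Noor: Pia, Hana (2). That's 3 in total.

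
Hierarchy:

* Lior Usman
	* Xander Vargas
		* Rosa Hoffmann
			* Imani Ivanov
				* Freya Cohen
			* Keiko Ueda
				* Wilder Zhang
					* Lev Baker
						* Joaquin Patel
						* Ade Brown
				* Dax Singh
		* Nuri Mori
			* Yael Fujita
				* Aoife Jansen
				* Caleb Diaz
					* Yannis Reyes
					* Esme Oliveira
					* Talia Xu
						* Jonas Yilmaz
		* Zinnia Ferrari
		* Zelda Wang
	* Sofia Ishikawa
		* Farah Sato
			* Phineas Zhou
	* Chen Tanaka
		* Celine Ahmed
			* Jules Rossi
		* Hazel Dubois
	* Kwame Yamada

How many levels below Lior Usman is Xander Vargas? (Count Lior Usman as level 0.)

Chain from Xander Vargas up to Lior Usman: Xander Vargas → Lior Usman. That is 1 step up, so Xander Vargas is 1 level below Lior Usman.

1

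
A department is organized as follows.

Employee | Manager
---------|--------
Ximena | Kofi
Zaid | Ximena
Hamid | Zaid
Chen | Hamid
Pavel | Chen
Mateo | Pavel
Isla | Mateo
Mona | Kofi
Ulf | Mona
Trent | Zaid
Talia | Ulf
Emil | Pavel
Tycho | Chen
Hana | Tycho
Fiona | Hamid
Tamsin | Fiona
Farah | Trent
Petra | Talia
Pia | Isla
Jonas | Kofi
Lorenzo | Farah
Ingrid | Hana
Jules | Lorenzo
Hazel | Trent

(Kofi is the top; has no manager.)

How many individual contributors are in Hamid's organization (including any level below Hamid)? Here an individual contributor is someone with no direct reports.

The people in Hamid's organization with no one reporting to them are Tamsin, Ingrid, Emil, Pia. That is 4.

4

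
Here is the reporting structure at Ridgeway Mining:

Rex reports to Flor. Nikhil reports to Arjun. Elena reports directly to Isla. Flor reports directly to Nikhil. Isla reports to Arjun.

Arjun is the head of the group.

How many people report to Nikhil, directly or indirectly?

Nikhil directly manages Flor. Under Flor: Rex (1). That's 2 in total.

2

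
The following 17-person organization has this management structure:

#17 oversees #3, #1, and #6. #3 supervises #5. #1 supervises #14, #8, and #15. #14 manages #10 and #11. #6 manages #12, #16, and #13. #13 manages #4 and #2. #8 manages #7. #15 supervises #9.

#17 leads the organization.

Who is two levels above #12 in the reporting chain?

#17

#12 reports to #6, and #6 reports to #17. So #12's skip-level manager is #17.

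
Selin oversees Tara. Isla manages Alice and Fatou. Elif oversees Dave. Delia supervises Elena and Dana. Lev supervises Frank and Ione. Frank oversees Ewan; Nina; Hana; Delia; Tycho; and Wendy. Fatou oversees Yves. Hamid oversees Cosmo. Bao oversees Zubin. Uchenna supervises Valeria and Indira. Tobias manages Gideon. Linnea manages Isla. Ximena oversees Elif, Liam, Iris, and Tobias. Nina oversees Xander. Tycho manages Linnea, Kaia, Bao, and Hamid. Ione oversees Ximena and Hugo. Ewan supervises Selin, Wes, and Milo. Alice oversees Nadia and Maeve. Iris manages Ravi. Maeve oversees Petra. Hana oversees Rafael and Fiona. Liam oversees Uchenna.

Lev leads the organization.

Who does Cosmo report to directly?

Cosmo reports directly to Hamid.

Hamid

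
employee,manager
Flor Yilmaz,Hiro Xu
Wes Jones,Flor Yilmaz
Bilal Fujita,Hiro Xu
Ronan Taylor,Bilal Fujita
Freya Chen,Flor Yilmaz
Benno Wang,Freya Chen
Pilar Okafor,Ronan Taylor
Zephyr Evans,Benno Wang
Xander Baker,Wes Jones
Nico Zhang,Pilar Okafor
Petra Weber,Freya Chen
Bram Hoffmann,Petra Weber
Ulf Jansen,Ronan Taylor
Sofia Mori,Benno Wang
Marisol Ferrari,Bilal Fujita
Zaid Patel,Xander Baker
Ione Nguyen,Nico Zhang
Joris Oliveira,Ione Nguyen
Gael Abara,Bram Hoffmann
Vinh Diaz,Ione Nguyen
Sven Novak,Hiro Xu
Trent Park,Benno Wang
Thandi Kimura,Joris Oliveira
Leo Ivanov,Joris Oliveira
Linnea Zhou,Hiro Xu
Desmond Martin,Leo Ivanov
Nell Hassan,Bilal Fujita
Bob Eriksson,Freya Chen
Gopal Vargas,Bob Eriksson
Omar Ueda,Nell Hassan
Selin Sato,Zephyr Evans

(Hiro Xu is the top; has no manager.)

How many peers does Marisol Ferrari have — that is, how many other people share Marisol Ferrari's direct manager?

Marisol Ferrari reports to Bilal Fujita. Bilal Fujita's other direct reports are Ronan Taylor, Nell Hassan — 2 peers.

2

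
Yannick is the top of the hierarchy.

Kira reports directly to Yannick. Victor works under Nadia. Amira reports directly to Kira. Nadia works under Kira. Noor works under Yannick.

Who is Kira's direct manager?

Yannick

Kira reports directly to Yannick.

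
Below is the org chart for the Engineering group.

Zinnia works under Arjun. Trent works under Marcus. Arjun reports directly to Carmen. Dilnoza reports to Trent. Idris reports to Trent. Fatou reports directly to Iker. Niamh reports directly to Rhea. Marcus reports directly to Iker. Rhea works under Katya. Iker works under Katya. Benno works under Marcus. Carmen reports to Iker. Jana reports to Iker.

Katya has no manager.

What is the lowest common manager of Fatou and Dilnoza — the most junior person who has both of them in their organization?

Fatou's chain of managers is Iker, Katya. Dilnoza's chain of managers is Trent, Marcus, Iker, Katya. The first manager that appears in both chains is Iker.

Iker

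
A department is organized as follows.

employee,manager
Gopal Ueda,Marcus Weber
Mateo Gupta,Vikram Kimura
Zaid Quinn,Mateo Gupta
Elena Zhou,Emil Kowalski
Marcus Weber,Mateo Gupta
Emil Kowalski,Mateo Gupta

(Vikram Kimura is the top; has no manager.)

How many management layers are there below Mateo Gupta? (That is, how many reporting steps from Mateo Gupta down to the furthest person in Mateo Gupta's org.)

2

The longest chain under Mateo Gupta runs Mateo Gupta → Marcus Weber → Gopal Ueda, which is 2 levels below Mateo Gupta.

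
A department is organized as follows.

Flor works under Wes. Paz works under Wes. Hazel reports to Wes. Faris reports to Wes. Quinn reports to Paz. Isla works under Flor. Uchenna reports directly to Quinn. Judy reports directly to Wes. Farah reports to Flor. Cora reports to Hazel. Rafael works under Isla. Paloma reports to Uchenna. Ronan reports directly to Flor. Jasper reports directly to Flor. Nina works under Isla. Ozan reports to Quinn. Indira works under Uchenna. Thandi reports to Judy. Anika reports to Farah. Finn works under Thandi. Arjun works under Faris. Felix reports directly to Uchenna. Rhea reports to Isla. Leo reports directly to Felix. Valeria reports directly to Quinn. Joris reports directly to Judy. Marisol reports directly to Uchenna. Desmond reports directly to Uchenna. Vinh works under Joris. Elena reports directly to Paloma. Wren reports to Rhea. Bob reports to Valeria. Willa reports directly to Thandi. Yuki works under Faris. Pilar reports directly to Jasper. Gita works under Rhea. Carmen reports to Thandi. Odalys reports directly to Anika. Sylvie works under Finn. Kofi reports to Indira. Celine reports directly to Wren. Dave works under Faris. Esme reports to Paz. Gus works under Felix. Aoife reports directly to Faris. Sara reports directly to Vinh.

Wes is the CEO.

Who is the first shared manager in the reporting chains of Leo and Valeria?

Leo's chain of managers is Felix, Uchenna, Quinn, Paz, Wes. Valeria's chain of managers is Quinn, Paz, Wes. The first manager that appears in both chains is Quinn.

Quinn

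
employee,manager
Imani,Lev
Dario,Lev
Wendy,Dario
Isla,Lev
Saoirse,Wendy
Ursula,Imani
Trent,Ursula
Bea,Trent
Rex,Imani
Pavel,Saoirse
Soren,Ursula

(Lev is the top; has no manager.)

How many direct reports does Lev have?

Lev directly manages Imani, Dario, Isla. That is 3 direct reports.

3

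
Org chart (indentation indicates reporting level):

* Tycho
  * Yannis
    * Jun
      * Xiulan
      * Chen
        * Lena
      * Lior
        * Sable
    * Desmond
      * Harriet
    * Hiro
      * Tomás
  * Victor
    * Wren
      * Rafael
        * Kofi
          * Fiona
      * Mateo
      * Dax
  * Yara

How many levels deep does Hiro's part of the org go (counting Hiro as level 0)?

The longest chain under Hiro runs Hiro → Tomás, which is 1 level below Hiro.

1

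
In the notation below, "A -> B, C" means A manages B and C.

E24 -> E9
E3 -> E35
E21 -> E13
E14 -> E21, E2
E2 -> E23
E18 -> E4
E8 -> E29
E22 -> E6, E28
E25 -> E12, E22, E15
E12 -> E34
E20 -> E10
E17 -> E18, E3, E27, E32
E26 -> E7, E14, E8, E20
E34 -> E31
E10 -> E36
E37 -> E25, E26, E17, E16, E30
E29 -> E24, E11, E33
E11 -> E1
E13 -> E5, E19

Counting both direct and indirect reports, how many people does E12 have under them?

E12 directly manages E34. Under E34: E31 (1). That's 2 in total.

2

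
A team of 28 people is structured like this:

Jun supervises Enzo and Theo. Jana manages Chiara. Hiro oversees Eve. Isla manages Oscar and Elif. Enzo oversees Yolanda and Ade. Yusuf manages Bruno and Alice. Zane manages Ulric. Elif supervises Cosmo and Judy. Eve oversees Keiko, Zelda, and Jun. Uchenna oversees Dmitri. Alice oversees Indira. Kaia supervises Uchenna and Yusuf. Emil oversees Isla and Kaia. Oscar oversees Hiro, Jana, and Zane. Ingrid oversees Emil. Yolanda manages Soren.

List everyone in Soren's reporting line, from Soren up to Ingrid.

Soren reports to Yolanda. Yolanda reports to Enzo. Enzo reports to Jun. Jun reports to Eve. Eve reports to Hiro. Hiro reports to Oscar. Oscar reports to Isla. Isla reports to Emil. Emil reports to Ingrid. Ingrid is at the top.

Soren -> Yolanda -> Enzo -> Jun -> Eve -> Hiro -> Oscar -> Isla -> Emil -> Ingrid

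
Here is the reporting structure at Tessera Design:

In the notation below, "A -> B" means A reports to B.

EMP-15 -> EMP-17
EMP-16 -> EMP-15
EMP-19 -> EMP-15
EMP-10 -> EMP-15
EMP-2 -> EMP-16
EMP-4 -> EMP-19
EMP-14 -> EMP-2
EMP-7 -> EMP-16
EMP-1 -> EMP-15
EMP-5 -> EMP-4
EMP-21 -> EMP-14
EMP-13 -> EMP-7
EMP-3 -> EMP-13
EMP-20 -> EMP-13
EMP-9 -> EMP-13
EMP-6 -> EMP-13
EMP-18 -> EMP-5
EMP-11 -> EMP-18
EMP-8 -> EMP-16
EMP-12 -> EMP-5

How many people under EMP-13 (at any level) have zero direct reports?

The people in EMP-13's organization with no one reporting to them are EMP-6, EMP-9, EMP-20, EMP-3. That is 4.

4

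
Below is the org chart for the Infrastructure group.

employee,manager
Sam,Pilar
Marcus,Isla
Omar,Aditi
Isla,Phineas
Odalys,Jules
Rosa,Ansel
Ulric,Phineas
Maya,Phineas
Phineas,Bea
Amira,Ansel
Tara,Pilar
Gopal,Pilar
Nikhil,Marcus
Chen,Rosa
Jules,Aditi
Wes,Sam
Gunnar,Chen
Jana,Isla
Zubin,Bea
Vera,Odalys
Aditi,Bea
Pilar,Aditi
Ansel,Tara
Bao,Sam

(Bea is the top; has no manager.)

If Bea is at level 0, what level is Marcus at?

3

Chain from Marcus up to Bea: Marcus → Isla → Phineas → Bea. That is 3 steps up, so Marcus is 3 levels below Bea.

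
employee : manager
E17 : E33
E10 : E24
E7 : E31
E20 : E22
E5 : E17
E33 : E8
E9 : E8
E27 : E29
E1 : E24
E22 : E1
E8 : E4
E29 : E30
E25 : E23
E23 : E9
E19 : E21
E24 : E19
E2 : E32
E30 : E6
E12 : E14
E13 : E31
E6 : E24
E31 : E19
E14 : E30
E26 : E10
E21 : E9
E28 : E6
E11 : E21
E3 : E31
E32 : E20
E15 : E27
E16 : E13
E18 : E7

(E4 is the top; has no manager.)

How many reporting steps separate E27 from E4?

9

Chain from E27 up to E4: E27 → E29 → E30 → E6 → E24 → E19 → E21 → E9 → E8 → E4. That is 9 steps up, so E27 is 9 levels below E4.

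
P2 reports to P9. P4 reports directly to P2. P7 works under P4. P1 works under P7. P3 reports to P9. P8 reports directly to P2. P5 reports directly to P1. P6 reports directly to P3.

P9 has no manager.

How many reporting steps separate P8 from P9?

2

Chain from P8 up to P9: P8 → P2 → P9. That is 2 steps up, so P8 is 2 levels below P9.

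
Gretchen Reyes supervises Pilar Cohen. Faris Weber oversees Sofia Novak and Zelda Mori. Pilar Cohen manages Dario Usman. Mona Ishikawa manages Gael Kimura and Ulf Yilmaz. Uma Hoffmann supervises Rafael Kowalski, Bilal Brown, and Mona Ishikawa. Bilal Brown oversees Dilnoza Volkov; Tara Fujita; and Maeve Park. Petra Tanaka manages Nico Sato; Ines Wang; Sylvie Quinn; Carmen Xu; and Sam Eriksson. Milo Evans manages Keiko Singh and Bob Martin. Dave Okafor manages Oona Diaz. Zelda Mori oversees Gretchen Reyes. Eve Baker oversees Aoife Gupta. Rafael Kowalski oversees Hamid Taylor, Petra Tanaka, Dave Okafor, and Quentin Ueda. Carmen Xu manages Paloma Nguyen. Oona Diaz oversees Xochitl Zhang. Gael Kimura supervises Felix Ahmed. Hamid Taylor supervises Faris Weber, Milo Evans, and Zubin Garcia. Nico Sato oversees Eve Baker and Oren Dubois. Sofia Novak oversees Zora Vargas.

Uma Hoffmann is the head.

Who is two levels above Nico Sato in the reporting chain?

Nico Sato reports to Petra Tanaka, and Petra Tanaka reports to Rafael Kowalski. So Nico Sato's skip-level manager is Rafael Kowalski.

Rafael Kowalski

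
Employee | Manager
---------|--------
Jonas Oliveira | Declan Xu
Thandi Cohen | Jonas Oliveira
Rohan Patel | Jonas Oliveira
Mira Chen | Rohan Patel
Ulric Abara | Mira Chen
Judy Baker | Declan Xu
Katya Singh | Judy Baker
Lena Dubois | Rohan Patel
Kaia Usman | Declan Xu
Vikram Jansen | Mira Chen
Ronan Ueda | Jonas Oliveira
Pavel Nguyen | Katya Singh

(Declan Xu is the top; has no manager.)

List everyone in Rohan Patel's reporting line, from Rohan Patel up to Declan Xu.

Rohan Patel -> Jonas Oliveira -> Declan Xu

Rohan Patel reports to Jonas Oliveira. Jonas Oliveira reports to Declan Xu. Declan Xu is at the top.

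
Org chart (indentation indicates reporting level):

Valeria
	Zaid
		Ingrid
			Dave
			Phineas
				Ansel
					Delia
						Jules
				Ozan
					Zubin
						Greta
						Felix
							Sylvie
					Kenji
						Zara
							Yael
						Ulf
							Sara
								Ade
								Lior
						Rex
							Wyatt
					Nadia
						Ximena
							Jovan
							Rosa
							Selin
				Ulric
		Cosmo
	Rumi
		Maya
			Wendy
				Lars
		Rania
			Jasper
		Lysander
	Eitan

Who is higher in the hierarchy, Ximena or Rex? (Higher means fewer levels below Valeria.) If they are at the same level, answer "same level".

Both Ximena and Rex are 6 levels below Valeria.

same level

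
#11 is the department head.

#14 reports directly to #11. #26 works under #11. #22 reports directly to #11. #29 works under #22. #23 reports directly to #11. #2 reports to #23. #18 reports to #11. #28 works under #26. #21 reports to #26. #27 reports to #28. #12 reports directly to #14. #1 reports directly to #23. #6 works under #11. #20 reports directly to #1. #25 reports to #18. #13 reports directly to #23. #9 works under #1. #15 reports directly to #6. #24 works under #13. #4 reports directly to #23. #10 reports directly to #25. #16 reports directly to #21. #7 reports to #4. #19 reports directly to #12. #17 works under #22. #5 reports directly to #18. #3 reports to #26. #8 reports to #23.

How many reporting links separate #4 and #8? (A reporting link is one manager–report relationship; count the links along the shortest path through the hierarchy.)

2

#4 is 1 level below #23, and #8 is 1 level below #23 (their lowest common manager). The shortest path runs up from #4 to #23 and back down to #8: 1 + 1 = 2 links.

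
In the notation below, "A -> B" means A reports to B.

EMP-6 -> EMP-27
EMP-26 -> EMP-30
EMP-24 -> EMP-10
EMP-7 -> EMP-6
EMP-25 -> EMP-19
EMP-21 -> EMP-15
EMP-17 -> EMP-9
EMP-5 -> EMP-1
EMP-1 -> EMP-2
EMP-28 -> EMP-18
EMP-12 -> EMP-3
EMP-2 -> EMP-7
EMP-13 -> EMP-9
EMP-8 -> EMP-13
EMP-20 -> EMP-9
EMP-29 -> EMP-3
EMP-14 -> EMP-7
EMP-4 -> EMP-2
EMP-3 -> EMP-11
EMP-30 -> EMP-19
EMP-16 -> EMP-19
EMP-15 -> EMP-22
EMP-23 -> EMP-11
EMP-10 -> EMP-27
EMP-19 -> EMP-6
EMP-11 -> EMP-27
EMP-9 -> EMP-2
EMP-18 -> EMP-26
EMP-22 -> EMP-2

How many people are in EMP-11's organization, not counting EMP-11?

4

EMP-11 directly manages EMP-3, EMP-23. Under EMP-3: EMP-29, EMP-12 (2). EMP-23 has no reports. So EMP-11's organization is 2 direct reports plus everyone under them: 3 + 1 = 4.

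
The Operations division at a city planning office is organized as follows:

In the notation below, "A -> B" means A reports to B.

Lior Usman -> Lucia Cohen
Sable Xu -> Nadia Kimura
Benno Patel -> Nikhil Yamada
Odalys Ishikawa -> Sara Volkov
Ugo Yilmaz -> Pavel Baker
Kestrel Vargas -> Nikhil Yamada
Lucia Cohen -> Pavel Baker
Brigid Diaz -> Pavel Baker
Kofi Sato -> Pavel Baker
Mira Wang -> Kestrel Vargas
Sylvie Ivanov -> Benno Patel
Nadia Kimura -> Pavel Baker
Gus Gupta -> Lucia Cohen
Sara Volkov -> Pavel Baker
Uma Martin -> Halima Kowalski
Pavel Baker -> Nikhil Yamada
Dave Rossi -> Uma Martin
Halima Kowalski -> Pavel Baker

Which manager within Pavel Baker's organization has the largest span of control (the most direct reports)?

Pavel Baker

Direct-report counts within Pavel Baker's organization: Pavel Baker has 7; Lucia Cohen has 2; Nadia Kimura has 1; Halima Kowalski has 1; Uma Martin has 1; Sara Volkov has 1. The largest is 7, held by Pavel Baker.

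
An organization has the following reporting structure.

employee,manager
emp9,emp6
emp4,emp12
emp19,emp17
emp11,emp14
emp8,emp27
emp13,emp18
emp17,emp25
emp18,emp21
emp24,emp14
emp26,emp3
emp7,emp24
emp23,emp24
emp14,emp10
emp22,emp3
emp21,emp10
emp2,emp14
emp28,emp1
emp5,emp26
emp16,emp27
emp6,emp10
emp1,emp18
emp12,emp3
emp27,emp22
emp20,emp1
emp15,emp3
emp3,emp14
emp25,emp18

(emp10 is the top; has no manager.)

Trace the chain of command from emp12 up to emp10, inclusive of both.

emp12 reports to emp3. emp3 reports to emp14. emp14 reports to emp10. emp10 is at the top.

emp12 -> emp3 -> emp14 -> emp10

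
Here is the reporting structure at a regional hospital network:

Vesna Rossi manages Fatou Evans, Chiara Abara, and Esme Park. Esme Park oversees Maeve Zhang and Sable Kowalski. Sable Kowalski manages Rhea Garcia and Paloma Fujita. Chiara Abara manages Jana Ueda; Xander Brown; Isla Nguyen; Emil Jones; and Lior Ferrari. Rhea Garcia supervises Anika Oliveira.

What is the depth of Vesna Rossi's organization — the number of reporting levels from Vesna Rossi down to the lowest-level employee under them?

The longest chain under Vesna Rossi runs Vesna Rossi → Esme Park → Sable Kowalski → Rhea Garcia → Anika Oliveira, which is 4 levels below Vesna Rossi.

4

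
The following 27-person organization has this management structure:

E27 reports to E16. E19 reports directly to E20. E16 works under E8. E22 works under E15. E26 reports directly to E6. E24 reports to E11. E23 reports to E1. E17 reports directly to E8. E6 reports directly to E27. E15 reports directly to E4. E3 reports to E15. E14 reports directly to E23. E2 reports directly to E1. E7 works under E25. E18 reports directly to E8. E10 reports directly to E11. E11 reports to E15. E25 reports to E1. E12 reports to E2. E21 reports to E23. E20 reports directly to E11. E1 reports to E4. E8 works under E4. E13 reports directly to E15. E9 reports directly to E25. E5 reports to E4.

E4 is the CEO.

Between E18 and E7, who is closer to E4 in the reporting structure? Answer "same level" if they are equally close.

E18 is 2 levels below E4; E7 is 3. E18 is higher.

E18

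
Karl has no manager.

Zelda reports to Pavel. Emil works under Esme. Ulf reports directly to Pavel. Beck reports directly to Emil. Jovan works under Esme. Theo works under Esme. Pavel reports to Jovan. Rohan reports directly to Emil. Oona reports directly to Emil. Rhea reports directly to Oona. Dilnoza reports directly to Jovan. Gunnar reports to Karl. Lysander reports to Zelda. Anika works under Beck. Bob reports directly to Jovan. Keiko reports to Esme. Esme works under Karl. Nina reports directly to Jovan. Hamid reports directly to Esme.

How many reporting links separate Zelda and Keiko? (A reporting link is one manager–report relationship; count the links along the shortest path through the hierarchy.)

Zelda is 3 levels below Esme, and Keiko is 1 level below Esme (their lowest common manager). The shortest path runs up from Zelda to Esme and back down to Keiko: 3 + 1 = 4 links.

4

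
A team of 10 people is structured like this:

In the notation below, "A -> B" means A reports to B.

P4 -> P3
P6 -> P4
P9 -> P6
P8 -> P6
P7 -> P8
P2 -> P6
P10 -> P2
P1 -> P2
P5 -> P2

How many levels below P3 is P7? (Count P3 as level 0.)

Chain from P7 up to P3: P7 → P8 → P6 → P4 → P3. That is 4 steps up, so P7 is 4 levels below P3.

4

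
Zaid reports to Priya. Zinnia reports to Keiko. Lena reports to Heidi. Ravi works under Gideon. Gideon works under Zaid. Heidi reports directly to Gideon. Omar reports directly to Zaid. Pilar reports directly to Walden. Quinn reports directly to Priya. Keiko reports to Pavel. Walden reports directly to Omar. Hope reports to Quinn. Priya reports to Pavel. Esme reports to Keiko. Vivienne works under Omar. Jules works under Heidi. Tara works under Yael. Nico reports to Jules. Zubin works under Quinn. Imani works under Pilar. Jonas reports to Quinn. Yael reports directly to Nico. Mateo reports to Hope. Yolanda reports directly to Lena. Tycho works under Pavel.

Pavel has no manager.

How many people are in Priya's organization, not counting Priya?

20

Priya directly manages Zaid, Quinn. Under Zaid: Gideon, Ravi, Heidi, Lena, Yolanda, Jules, Nico, Yael, Tara, Omar, Walden, Pilar, Imani, Vivienne (14). Under Quinn: Jonas, Hope, Mateo, Zubin (4). So Priya's organization is 2 direct reports plus everyone under them: 15 + 5 = 20.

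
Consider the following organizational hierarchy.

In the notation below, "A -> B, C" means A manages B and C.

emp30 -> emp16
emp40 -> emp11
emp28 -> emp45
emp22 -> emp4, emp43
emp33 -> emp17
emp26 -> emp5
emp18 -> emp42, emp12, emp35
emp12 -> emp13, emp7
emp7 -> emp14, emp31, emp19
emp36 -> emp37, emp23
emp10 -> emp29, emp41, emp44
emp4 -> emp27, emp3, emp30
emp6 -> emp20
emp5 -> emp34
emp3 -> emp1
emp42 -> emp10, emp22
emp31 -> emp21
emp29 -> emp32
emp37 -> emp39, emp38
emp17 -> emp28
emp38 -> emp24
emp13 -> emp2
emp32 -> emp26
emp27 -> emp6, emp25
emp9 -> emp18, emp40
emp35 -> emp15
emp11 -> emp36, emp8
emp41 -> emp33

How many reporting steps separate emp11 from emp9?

Chain from emp11 up to emp9: emp11 → emp40 → emp9. That is 2 steps up, so emp11 is 2 levels below emp9.

2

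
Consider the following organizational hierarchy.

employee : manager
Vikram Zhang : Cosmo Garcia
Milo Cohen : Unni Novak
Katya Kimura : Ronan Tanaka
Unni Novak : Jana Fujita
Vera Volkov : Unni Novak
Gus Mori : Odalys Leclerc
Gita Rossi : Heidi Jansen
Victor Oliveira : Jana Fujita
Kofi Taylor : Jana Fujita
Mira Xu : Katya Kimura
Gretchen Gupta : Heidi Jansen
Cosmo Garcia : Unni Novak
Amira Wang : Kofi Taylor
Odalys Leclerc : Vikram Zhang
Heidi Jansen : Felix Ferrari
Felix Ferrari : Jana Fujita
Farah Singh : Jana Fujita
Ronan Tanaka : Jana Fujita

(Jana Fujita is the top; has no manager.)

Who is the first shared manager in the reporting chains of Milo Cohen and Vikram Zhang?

Unni Novak

Milo Cohen's chain of managers is Unni Novak, Jana Fujita. Vikram Zhang's chain of managers is Cosmo Garcia, Unni Novak, Jana Fujita. The first manager that appears in both chains is Unni Novak.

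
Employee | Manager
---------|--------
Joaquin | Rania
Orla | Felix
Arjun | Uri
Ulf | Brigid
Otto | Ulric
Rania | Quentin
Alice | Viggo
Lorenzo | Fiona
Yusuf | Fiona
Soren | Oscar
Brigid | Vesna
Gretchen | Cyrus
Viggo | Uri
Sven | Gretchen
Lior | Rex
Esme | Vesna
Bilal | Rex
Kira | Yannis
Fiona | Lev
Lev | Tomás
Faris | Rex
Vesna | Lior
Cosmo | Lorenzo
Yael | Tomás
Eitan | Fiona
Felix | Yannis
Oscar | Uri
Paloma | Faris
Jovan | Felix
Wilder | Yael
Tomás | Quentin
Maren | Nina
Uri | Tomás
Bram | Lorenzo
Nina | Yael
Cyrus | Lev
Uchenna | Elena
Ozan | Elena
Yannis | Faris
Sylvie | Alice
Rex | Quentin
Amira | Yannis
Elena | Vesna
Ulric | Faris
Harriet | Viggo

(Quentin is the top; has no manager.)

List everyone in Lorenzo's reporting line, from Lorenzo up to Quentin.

Lorenzo -> Fiona -> Lev -> Tomás -> Quentin

Lorenzo reports to Fiona. Fiona reports to Lev. Lev reports to Tomás. Tomás reports to Quentin. Quentin is at the top.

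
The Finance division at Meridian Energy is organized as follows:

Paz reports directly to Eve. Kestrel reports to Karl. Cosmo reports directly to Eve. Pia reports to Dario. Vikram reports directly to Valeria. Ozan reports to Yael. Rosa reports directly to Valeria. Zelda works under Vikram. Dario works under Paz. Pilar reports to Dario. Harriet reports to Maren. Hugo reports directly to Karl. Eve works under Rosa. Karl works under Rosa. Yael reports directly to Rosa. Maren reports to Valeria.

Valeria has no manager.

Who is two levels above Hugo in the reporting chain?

Hugo reports to Karl, and Karl reports to Rosa. So Hugo's skip-level manager is Rosa.

Rosa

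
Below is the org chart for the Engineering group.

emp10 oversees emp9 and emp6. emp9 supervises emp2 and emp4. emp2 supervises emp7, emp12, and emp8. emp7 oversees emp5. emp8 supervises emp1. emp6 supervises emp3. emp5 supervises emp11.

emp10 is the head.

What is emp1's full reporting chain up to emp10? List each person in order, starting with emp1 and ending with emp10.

emp1 -> emp8 -> emp2 -> emp9 -> emp10

emp1 reports to emp8. emp8 reports to emp2. emp2 reports to emp9. emp9 reports to emp10. emp10 is at the top.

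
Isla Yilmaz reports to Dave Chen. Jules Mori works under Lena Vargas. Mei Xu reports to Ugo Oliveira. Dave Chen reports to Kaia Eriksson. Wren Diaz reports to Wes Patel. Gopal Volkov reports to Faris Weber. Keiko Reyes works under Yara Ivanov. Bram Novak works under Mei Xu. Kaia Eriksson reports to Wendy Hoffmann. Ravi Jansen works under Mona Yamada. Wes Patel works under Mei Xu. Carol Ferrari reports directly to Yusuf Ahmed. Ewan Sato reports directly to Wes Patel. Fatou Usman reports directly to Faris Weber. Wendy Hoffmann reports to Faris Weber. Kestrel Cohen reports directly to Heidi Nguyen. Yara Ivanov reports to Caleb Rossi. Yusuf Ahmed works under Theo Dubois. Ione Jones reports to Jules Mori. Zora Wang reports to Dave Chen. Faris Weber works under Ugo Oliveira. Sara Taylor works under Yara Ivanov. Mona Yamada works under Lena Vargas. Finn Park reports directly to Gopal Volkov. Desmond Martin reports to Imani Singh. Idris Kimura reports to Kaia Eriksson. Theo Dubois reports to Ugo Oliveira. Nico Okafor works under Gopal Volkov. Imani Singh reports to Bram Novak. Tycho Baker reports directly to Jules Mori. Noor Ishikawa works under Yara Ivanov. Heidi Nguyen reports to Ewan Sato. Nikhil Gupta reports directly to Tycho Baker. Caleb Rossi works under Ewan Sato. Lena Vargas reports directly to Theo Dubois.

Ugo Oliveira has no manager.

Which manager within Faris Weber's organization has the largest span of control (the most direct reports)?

Direct-report counts within Faris Weber's organization: Faris Weber has 3; Gopal Volkov has 2; Wendy Hoffmann has 1; Kaia Eriksson has 2; Dave Chen has 2. The largest is 3, held by Faris Weber.

Faris Weber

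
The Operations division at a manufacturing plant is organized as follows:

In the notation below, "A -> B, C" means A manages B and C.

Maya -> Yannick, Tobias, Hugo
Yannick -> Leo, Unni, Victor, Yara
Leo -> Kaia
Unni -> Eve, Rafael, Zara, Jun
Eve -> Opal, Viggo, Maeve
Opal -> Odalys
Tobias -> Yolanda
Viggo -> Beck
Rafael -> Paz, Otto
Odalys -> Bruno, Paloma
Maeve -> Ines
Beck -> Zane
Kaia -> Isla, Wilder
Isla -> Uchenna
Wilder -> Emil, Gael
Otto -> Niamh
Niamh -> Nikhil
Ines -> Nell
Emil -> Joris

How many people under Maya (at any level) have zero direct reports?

15

The people in Maya's organization with no one reporting to them are Hugo, Yolanda, Yara, Victor, Jun, Zara, Nikhil, Paz, Nell, Zane, Paloma, Bruno, Gael, Joris, Uchenna. That is 15.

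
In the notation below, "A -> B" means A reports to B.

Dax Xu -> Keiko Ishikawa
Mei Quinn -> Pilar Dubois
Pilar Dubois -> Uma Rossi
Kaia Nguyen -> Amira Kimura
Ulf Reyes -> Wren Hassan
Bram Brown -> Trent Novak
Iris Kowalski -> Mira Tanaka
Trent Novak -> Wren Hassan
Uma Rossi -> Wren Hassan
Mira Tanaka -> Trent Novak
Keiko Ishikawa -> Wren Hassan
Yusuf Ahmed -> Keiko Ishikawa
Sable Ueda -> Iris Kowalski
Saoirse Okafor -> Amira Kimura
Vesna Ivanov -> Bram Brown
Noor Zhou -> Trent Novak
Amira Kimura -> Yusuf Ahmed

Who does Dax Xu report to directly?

Dax Xu reports directly to Keiko Ishikawa.

Keiko Ishikawa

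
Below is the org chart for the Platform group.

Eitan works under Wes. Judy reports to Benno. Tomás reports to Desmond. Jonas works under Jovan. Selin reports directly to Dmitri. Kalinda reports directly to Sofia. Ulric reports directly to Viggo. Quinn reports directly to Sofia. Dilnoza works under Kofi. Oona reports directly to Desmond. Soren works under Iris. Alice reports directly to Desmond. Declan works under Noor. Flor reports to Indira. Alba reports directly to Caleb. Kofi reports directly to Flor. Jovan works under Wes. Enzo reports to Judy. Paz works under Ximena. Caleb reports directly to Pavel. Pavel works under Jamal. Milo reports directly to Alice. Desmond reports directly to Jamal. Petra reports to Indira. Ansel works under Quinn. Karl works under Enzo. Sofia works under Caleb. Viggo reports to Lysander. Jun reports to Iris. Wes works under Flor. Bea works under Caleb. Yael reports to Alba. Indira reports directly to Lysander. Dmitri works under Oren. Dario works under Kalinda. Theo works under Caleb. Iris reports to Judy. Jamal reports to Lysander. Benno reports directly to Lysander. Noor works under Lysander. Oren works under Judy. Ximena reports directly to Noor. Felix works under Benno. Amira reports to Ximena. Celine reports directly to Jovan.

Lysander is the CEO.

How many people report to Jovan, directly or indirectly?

Jovan directly manages Celine, Jonas. Celine has no reports. Jonas has no reports. So Jovan's organization is 2 direct reports plus everyone under them: 1 + 1 = 2.

2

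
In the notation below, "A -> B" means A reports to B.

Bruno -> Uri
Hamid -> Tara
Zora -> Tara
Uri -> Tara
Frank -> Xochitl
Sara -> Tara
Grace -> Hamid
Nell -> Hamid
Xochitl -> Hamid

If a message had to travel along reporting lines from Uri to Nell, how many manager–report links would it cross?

Uri is 1 level below Tara, and Nell is 2 levels below Tara (their lowest common manager). The shortest path runs up from Uri to Tara and back down to Nell: 1 + 2 = 3 links.

3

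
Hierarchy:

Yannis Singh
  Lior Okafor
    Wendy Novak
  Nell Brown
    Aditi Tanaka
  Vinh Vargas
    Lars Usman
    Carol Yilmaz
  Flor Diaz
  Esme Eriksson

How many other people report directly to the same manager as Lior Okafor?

4

Lior Okafor reports to Yannis Singh. Yannis Singh's other direct reports are Nell Brown, Vinh Vargas, Flor Diaz, Esme Eriksson — 4 peers.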